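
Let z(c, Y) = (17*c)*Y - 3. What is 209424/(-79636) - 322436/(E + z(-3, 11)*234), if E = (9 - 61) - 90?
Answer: -248895842/1315168631 ≈ -0.18925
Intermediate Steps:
z(c, Y) = -3 + 17*Y*c (z(c, Y) = 17*Y*c - 3 = -3 + 17*Y*c)
E = -142 (E = -52 - 90 = -142)
209424/(-79636) - 322436/(E + z(-3, 11)*234) = 209424/(-79636) - 322436/(-142 + (-3 + 17*11*(-3))*234) = 209424*(-1/79636) - 322436/(-142 + (-3 - 561)*234) = -52356/19909 - 322436/(-142 - 564*234) = -52356/19909 - 322436/(-142 - 131976) = -52356/19909 - 322436/(-132118) = -52356/19909 - 322436*(-1/132118) = -52356/19909 + 161218/66059 = -248895842/1315168631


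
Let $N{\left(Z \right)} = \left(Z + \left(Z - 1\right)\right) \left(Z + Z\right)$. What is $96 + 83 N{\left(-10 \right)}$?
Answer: $34956$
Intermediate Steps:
$N{\left(Z \right)} = 2 Z \left(-1 + 2 Z\right)$ ($N{\left(Z \right)} = \left(Z + \left(-1 + Z\right)\right) 2 Z = \left(-1 + 2 Z\right) 2 Z = 2 Z \left(-1 + 2 Z\right)$)
$96 + 83 N{\left(-10 \right)} = 96 + 83 \cdot 2 \left(-10\right) \left(-1 + 2 \left(-10\right)\right) = 96 + 83 \cdot 2 \left(-10\right) \left(-1 - 20\right) = 96 + 83 \cdot 2 \left(-10\right) \left(-21\right) = 96 + 83 \cdot 420 = 96 + 34860 = 34956$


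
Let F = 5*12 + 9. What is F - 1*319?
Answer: -250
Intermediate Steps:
F = 69 (F = 60 + 9 = 69)
F - 1*319 = 69 - 1*319 = 69 - 319 = -250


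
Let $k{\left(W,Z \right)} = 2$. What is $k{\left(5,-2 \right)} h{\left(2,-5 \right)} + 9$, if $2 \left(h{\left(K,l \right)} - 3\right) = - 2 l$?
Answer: $25$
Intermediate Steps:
$h{\left(K,l \right)} = 3 - l$ ($h{\left(K,l \right)} = 3 + \frac{\left(-2\right) l}{2} = 3 - l$)
$k{\left(5,-2 \right)} h{\left(2,-5 \right)} + 9 = 2 \left(3 - -5\right) + 9 = 2 \left(3 + 5\right) + 9 = 2 \cdot 8 + 9 = 16 + 9 = 25$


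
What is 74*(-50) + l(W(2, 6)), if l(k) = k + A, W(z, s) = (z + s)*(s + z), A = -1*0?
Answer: -3636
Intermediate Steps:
A = 0
W(z, s) = (s + z)² (W(z, s) = (s + z)*(s + z) = (s + z)²)
l(k) = k (l(k) = k + 0 = k)
74*(-50) + l(W(2, 6)) = 74*(-50) + (6 + 2)² = -3700 + 8² = -3700 + 64 = -3636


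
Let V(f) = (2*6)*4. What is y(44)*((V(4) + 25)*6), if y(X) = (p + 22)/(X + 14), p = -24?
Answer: -438/29 ≈ -15.103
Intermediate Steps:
y(X) = -2/(14 + X) (y(X) = (-24 + 22)/(X + 14) = -2/(14 + X))
V(f) = 48 (V(f) = 12*4 = 48)
y(44)*((V(4) + 25)*6) = (-2/(14 + 44))*((48 + 25)*6) = (-2/58)*(73*6) = -2*1/58*438 = -1/29*438 = -438/29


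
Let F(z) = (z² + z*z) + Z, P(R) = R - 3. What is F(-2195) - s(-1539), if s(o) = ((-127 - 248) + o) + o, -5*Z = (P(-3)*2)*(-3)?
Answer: 48197479/5 ≈ 9.6395e+6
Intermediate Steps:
P(R) = -3 + R
Z = -36/5 (Z = -(-3 - 3)*2*(-3)/5 = -(-6*2)*(-3)/5 = -(-12)*(-3)/5 = -⅕*36 = -36/5 ≈ -7.2000)
F(z) = -36/5 + 2*z² (F(z) = (z² + z*z) - 36/5 = (z² + z²) - 36/5 = 2*z² - 36/5 = -36/5 + 2*z²)
s(o) = -375 + 2*o (s(o) = (-375 + o) + o = -375 + 2*o)
F(-2195) - s(-1539) = (-36/5 + 2*(-2195)²) - (-375 + 2*(-1539)) = (-36/5 + 2*4818025) - (-375 - 3078) = (-36/5 + 9636050) - 1*(-3453) = 48180214/5 + 3453 = 48197479/5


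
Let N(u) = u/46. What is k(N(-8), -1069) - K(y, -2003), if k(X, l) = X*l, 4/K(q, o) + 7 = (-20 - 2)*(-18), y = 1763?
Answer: 1663272/8947 ≈ 185.90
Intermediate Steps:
N(u) = u/46 (N(u) = u*(1/46) = u/46)
K(q, o) = 4/389 (K(q, o) = 4/(-7 + (-20 - 2)*(-18)) = 4/(-7 - 22*(-18)) = 4/(-7 + 396) = 4/389)
k(N(-8), -1069) - K(y, -2003) = ((1/46)*(-8))*(-1069) - 1*4/389 = -4/23*(-1069) - 4/389 = 4276/23 - 4/389 = 1663272/8947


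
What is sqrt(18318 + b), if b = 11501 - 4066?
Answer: sqrt(25753) ≈ 160.48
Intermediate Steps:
b = 7435
sqrt(18318 + b) = sqrt(18318 + 7435) = sqrt(25753)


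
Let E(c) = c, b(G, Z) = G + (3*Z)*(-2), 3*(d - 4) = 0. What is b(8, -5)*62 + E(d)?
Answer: 2360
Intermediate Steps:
d = 4 (d = 4 + (1/3)*0 = 4 + 0 = 4)
b(G, Z) = G - 6*Z
b(8, -5)*62 + E(d) = (8 - 6*(-5))*62 + 4 = (8 + 30)*62 + 4 = 38*62 + 4 = 2356 + 4 = 2360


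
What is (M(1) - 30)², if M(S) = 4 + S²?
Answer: 625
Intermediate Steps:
(M(1) - 30)² = ((4 + 1²) - 30)² = ((4 + 1) - 30)² = (5 - 30)² = (-25)² = 625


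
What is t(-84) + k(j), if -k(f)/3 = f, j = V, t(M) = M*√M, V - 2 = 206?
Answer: -624 - 168*I*√21 ≈ -624.0 - 769.87*I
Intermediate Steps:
V = 208 (V = 2 + 206 = 208)
t(M) = M^(3/2)
j = 208
k(f) = -3*f
t(-84) + k(j) = (-84)^(3/2) - 3*208 = -168*I*√21 - 624 = -624 - 168*I*√21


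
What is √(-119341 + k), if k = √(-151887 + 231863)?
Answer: √(-119341 + 2*√19994) ≈ 345.05*I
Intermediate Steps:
k = 2*√19994 (k = √79976 = 2*√19994 ≈ 282.80)
√(-119341 + k) = √(-119341 + 2*√19994)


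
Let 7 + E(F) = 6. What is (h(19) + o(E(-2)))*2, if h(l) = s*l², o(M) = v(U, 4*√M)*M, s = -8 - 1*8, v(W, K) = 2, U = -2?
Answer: -11556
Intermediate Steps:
E(F) = -1 (E(F) = -7 + 6 = -1)
s = -16 (s = -8 - 8 = -16)
o(M) = 2*M
h(l) = -16*l²
(h(19) + o(E(-2)))*2 = (-16*19² + 2*(-1))*2 = (-16*361 - 2)*2 = (-5776 - 2)*2 = -5778*2 = -11556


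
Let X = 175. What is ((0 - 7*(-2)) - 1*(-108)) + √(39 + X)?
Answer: 122 + √214 ≈ 136.63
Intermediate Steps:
((0 - 7*(-2)) - 1*(-108)) + √(39 + X) = ((0 - 7*(-2)) - 1*(-108)) + √(39 + 175) = ((0 + 14) + 108) + √214 = (14 + 108) + √214 = 122 + √214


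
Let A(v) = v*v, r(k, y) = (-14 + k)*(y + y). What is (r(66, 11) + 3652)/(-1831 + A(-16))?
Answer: -4796/1575 ≈ -3.0451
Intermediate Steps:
r(k, y) = 2*y*(-14 + k) (r(k, y) = (-14 + k)*(2*y) = 2*y*(-14 + k))
A(v) = v**2
(r(66, 11) + 3652)/(-1831 + A(-16)) = (2*11*(-14 + 66) + 3652)/(-1831 + (-16)**2) = (2*11*52 + 3652)/(-1831 + 256) = (1144 + 3652)/(-1575) = 4796*(-1/1575) = -4796/1575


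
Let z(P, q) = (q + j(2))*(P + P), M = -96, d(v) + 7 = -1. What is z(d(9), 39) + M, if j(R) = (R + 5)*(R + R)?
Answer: -1168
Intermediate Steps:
d(v) = -8 (d(v) = -7 - 1 = -8)
j(R) = 2*R*(5 + R) (j(R) = (5 + R)*(2*R) = 2*R*(5 + R))
z(P, q) = 2*P*(28 + q) (z(P, q) = (q + 2*2*(5 + 2))*(P + P) = (q + 2*2*7)*(2*P) = (q + 28)*(2*P) = (28 + q)*(2*P) = 2*P*(28 + q))
z(d(9), 39) + M = 2*(-8)*(28 + 39) - 96 = 2*(-8)*67 - 96 = -1072 - 96 = -1168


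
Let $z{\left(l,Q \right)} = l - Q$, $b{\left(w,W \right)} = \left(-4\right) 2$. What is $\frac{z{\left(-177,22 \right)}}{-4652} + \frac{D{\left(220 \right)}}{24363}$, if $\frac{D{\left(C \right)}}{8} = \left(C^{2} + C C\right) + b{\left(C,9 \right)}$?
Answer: $\frac{1202353103}{37778892} \approx 31.826$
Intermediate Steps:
$b{\left(w,W \right)} = -8$
$D{\left(C \right)} = -64 + 16 C^{2}$ ($D{\left(C \right)} = 8 \left(\left(C^{2} + C C\right) - 8\right) = 8 \left(\left(C^{2} + C^{2}\right) - 8\right) = 8 \left(2 C^{2} - 8\right) = 8 \left(-8 + 2 C^{2}\right) = -64 + 16 C^{2}$)
$\frac{z{\left(-177,22 \right)}}{-4652} + \frac{D{\left(220 \right)}}{24363} = \frac{-177 - 22}{-4652} + \frac{-64 + 16 \cdot 220^{2}}{24363} = \left(-177 - 22\right) \left(- \frac{1}{4652}\right) + \left(-64 + 16 \cdot 48400\right) \frac{1}{24363} = \left(-199\right) \left(- \frac{1}{4652}\right) + \left(-64 + 774400\right) \frac{1}{24363} = \frac{199}{4652} + 774336 \cdot \frac{1}{24363} = \frac{199}{4652} + \frac{258112}{8121} = \frac{1202353103}{37778892}$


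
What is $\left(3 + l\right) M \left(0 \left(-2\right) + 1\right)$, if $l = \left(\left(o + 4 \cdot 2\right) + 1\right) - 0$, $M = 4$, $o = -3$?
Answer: $36$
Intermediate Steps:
$l = 6$ ($l = \left(\left(-3 + 4 \cdot 2\right) + 1\right) - 0 = \left(\left(-3 + 8\right) + 1\right) + \left(-3 + 3\right) = \left(5 + 1\right) + 0 = 6 + 0 = 6$)
$\left(3 + l\right) M \left(0 \left(-2\right) + 1\right) = \left(3 + 6\right) 4 \left(0 \left(-2\right) + 1\right) = 9 \cdot 4 \left(0 + 1\right) = 36 \cdot 1 = 36$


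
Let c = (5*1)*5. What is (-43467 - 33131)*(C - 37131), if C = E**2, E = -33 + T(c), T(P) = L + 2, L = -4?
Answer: 2750327788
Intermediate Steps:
c = 25 (c = 5*5 = 25)
T(P) = -2 (T(P) = -4 + 2 = -2)
E = -35 (E = -33 - 2 = -35)
C = 1225 (C = (-35)**2 = 1225)
(-43467 - 33131)*(C - 37131) = (-43467 - 33131)*(1225 - 37131) = -76598*(-35906) = 2750327788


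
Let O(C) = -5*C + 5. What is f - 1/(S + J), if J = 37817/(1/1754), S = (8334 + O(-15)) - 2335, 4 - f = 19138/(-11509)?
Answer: 4323453948369/763473649373 ≈ 5.6629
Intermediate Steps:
O(C) = 5 - 5*C
f = 65174/11509 (f = 4 - 19138/(-11509) = 4 - 19138*(-1)/11509 = 4 - 1*(-19138/11509) = 4 + 19138/11509 = 65174/11509 ≈ 5.6629)
S = 6079 (S = (8334 + (5 - 5*(-15))) - 2335 = (8334 + (5 + 75)) - 2335 = (8334 + 80) - 2335 = 8414 - 2335 = 6079)
J = 66331018 (J = 37817/(1/1754) = 37817*1754 = 66331018)
f - 1/(S + J) = 65174/11509 - 1/(6079 + 66331018) = 65174/11509 - 1/66337097 = 4323453948369/763473649373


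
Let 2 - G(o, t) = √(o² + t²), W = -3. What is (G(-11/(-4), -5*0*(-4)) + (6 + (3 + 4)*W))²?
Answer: 3969/16 ≈ 248.06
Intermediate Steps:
G(o, t) = 2 - √(o² + t²)
(G(-11/(-4), -5*0*(-4)) + (6 + (3 + 4)*W))² = ((2 - √((-11/(-4))² + (-5*0*(-4))²)) + (6 + (3 + 4)*(-3)))² = ((2 - √((-11*(-¼))² + (0*(-4))²)) + (6 + 7*(-3)))² = ((2 - √((11/4)² + 0²)) + (6 - 21))² = ((2 - √(121/16 + 0)) - 15)² = ((2 - √(121/16)) - 15)² = ((2 - 1*11/4) - 15)² = ((2 - 11/4) - 15)² = (-¾ - 15)² = (-63/4)² = 3969/16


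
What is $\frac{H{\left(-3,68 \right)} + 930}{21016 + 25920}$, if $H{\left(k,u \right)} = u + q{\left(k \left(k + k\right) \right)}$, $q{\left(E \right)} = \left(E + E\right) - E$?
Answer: $\frac{127}{5867} \approx 0.021646$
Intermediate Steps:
$q{\left(E \right)} = E$ ($q{\left(E \right)} = 2 E - E = E$)
$H{\left(k,u \right)} = u + 2 k^{2}$ ($H{\left(k,u \right)} = u + k \left(k + k\right) = u + k 2 k = u + 2 k^{2}$)
$\frac{H{\left(-3,68 \right)} + 930}{21016 + 25920} = \frac{\left(68 + 2 \left(-3\right)^{2}\right) + 930}{21016 + 25920} = \frac{\left(68 + 2 \cdot 9\right) + 930}{46936} = \left(\left(68 + 18\right) + 930\right) \frac{1}{46936} = \left(86 + 930\right) \frac{1}{46936} = 1016 \cdot \frac{1}{46936} = \frac{127}{5867}$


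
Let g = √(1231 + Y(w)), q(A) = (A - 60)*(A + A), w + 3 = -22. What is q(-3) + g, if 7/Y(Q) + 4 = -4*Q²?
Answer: 378 + √1929593042/1252 ≈ 413.09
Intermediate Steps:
w = -25 (w = -3 - 22 = -25)
q(A) = 2*A*(-60 + A) (q(A) = (-60 + A)*(2*A) = 2*A*(-60 + A))
Y(Q) = 7/(-4 - 4*Q²)
g = √1929593042/1252 (g = √(1231 - 7/(4 + 4*(-25)²)) = √(1231 - 7/(4 + 4*625)) = √(1231 - 7/(4 + 2500)) = √(1231 - 7/2504) = √(3082417/2504) = √1929593042/1252 ≈ 35.086)
q(-3) + g = 2*(-3)*(-60 - 3) + √1929593042/1252 = 2*(-3)*(-63) + √1929593042/1252 = 378 + √1929593042/1252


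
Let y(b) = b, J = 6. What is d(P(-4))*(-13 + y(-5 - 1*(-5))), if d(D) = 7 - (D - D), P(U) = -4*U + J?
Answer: -91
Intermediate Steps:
P(U) = 6 - 4*U (P(U) = -4*U + 6 = 6 - 4*U)
d(D) = 7 (d(D) = 7 - 1*0 = 7 + 0 = 7)
d(P(-4))*(-13 + y(-5 - 1*(-5))) = 7*(-13 + (-5 - 1*(-5))) = 7*(-13 + (-5 + 5)) = 7*(-13 + 0) = 7*(-13) = -91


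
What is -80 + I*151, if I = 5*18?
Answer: 13510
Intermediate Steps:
I = 90
-80 + I*151 = -80 + 90*151 = -80 + 13590 = 13510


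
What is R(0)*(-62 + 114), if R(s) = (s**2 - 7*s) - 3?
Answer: -156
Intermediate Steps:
R(s) = -3 + s**2 - 7*s
R(0)*(-62 + 114) = (-3 + 0**2 - 7*0)*(-62 + 114) = (-3 + 0 + 0)*52 = -3*52 = -156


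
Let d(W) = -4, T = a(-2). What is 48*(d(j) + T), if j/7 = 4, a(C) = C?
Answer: -288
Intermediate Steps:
j = 28 (j = 7*4 = 28)
T = -2
48*(d(j) + T) = 48*(-4 - 2) = 48*(-6) = -288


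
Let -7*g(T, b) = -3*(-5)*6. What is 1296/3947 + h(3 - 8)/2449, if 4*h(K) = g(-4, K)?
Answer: 44257041/135326842 ≈ 0.32704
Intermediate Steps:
g(T, b) = -90/7 (g(T, b) = -(-3*(-5))*6/7 = -15*6/7 = -⅐*90 = -90/7)
h(K) = -45/14 (h(K) = (¼)*(-90/7) = -45/14)
1296/3947 + h(3 - 8)/2449 = 1296/3947 - 45/14/2449 = 1296*(1/3947) - 45/14*1/2449 = 1296/3947 - 45/34286 = 44257041/135326842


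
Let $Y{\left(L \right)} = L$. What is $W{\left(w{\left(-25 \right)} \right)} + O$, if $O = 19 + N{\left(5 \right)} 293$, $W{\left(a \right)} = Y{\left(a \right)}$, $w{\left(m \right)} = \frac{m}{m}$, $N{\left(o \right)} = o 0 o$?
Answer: $20$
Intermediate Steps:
$N{\left(o \right)} = 0$ ($N{\left(o \right)} = 0 o = 0$)
$w{\left(m \right)} = 1$
$W{\left(a \right)} = a$
$O = 19$ ($O = 19 + 0 \cdot 293 = 19 + 0 = 19$)
$W{\left(w{\left(-25 \right)} \right)} + O = 1 + 19 = 20$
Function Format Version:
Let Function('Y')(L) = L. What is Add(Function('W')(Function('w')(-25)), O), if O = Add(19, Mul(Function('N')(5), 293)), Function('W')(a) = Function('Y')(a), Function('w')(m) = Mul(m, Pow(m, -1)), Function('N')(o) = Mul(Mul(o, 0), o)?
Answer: 20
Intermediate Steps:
Function('N')(o) = 0 (Function('N')(o) = Mul(0, o) = 0)
Function('w')(m) = 1
Function('W')(a) = a
O = 19 (O = Add(19, Mul(0, 293)) = Add(19, 0) = 19)
Add(Function('W')(Function('w')(-25)), O) = Add(1, 19) = 20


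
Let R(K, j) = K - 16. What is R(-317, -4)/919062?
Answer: -37/102118 ≈ -0.00036233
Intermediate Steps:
R(K, j) = -16 + K
R(-317, -4)/919062 = (-16 - 317)/919062 = -333*1/919062 = -37/102118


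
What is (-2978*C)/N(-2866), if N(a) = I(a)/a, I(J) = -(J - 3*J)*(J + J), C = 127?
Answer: 189103/5732 ≈ 32.991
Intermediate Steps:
I(J) = 4*J² (I(J) = -(-2*J)*2*J = -(-4)*J² = 4*J²)
N(a) = 4*a (N(a) = (4*a²)/a = 4*a)
(-2978*C)/N(-2866) = (-2978*127)/((4*(-2866))) = -378206/(-11464) = -378206*(-1/11464) = 189103/5732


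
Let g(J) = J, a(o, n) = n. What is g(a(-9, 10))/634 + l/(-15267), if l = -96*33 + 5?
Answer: 1079006/4839639 ≈ 0.22295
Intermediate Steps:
l = -3163 (l = -3168 + 5 = -3163)
g(a(-9, 10))/634 + l/(-15267) = 10/634 - 3163/(-15267) = 10*(1/634) - 3163*(-1/15267) = 5/317 + 3163/15267 = 1079006/4839639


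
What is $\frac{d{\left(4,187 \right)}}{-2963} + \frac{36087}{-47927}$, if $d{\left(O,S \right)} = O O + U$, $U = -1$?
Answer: $- \frac{107644686}{142007701} \approx -0.75802$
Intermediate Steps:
$d{\left(O,S \right)} = -1 + O^{2}$ ($d{\left(O,S \right)} = O O - 1 = O^{2} - 1 = -1 + O^{2}$)
$\frac{d{\left(4,187 \right)}}{-2963} + \frac{36087}{-47927} = \frac{-1 + 4^{2}}{-2963} + \frac{36087}{-47927} = \left(-1 + 16\right) \left(- \frac{1}{2963}\right) + 36087 \left(- \frac{1}{47927}\right) = 15 \left(- \frac{1}{2963}\right) - \frac{36087}{47927} = - \frac{15}{2963} - \frac{36087}{47927} = - \frac{107644686}{142007701}$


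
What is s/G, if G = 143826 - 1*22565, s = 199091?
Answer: 199091/121261 ≈ 1.6418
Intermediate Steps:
G = 121261 (G = 143826 - 22565 = 121261)
s/G = 199091/121261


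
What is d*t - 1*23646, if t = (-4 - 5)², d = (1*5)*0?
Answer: -23646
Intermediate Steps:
d = 0 (d = 5*0 = 0)
t = 81 (t = (-9)² = 81)
d*t - 1*23646 = 0*81 - 1*23646 = 0 - 23646 = -23646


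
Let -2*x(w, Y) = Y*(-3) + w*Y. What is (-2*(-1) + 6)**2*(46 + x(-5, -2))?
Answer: 2432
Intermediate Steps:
x(w, Y) = 3*Y/2 - Y*w/2 (x(w, Y) = -(Y*(-3) + w*Y)/2 = -(-3*Y + Y*w)/2 = 3*Y/2 - Y*w/2)
(-2*(-1) + 6)**2*(46 + x(-5, -2)) = (-2*(-1) + 6)**2*(46 + (1/2)*(-2)*(3 - 1*(-5))) = (2 + 6)**2*(46 + (1/2)*(-2)*(3 + 5)) = 8**2*(46 + (1/2)*(-2)*8) = 64*(46 - 8) = 64*38 = 2432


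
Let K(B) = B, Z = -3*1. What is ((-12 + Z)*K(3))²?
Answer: 2025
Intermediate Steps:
Z = -3
((-12 + Z)*K(3))² = ((-12 - 3)*3)² = (-15*3)² = (-45)² = 2025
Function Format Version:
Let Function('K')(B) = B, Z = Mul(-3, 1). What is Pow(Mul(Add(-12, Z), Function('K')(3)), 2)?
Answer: 2025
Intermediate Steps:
Z = -3
Pow(Mul(Add(-12, Z), Function('K')(3)), 2) = Pow(Mul(Add(-12, -3), 3), 2) = Pow(Mul(-15, 3), 2) = Pow(-45, 2) = 2025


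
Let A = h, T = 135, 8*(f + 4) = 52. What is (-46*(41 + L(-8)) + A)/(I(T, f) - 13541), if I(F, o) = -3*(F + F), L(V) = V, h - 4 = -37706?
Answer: 39220/14351 ≈ 2.7329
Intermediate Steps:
h = -37702 (h = 4 - 37706 = -37702)
f = 5/2 (f = -4 + (⅛)*52 = -4 + 13/2 = 5/2 ≈ 2.5000)
A = -37702
I(F, o) = -6*F
(-46*(41 + L(-8)) + A)/(I(T, f) - 13541) = (-46*(41 - 8) - 37702)/(-6*135 - 13541) = (-46*33 - 37702)/(-810 - 13541) = (-1518 - 37702)/(-14351) = -39220*(-1/14351) = 39220/14351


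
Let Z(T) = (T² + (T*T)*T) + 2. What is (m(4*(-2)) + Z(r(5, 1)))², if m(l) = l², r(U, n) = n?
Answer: 4624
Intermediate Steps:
Z(T) = 2 + T² + T³ (Z(T) = (T² + T²*T) + 2 = (T² + T³) + 2 = 2 + T² + T³)
(m(4*(-2)) + Z(r(5, 1)))² = ((4*(-2))² + (2 + 1² + 1³))² = ((-8)² + (2 + 1 + 1))² = (64 + 4)² = 68² = 4624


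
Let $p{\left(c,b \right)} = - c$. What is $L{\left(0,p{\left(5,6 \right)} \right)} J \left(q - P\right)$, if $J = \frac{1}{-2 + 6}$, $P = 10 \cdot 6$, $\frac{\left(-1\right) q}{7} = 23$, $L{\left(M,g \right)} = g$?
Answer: $\frac{1105}{4} \approx 276.25$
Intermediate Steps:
$q = -161$ ($q = \left(-7\right) 23 = -161$)
$P = 60$
$J = \frac{1}{4} \approx 0.25$
$L{\left(0,p{\left(5,6 \right)} \right)} J \left(q - P\right) = \left(-1\right) 5 \cdot \frac{1}{4} \left(-161 - 60\right) = \left(-5\right) \frac{1}{4} \left(-161 - 60\right) = \left(- \frac{5}{4}\right) \left(-221\right) = \frac{1105}{4}$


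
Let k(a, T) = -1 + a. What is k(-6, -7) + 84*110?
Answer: 9233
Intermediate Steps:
k(-6, -7) + 84*110 = (-1 - 6) + 84*110 = -7 + 9240 = 9233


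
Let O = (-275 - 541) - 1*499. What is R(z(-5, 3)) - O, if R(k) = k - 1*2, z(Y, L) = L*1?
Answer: 1316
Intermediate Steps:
z(Y, L) = L
R(k) = -2 + k (R(k) = k - 2 = -2 + k)
O = -1315 (O = -816 - 499 = -1315)
R(z(-5, 3)) - O = (-2 + 3) - 1*(-1315) = 1 + 1315 = 1316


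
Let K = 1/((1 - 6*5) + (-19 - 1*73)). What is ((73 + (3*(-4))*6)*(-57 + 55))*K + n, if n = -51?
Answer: -6169/121 ≈ -50.983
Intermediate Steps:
K = -1/121 (K = 1/((1 - 30) + (-19 - 73)) = 1/(-29 - 92) = 1/(-121) = -1/121 ≈ -0.0082645)
((73 + (3*(-4))*6)*(-57 + 55))*K + n = ((73 + (3*(-4))*6)*(-57 + 55))*(-1/121) - 51 = ((73 - 12*6)*(-2))*(-1/121) - 51 = ((73 - 72)*(-2))*(-1/121) - 51 = (1*(-2))*(-1/121) - 51 = -2*(-1/121) - 51 = 2/121 - 51 = -6169/121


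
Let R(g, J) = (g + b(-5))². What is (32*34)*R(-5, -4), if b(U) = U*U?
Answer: 435200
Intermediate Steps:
b(U) = U²
R(g, J) = (25 + g)² (R(g, J) = (g + (-5)²)² = (g + 25)² = (25 + g)²)
(32*34)*R(-5, -4) = (32*34)*(25 - 5)² = 1088*20² = 1088*400 = 435200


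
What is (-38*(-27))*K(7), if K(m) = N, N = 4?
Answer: 4104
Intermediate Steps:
K(m) = 4
(-38*(-27))*K(7) = -38*(-27)*4 = 1026*4 = 4104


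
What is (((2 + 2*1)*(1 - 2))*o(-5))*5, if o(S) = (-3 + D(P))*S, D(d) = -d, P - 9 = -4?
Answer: -800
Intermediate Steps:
P = 5 (P = 9 - 4 = 5)
o(S) = -8*S (o(S) = (-3 - 1*5)*S = (-3 - 5)*S = -8*S)
(((2 + 2*1)*(1 - 2))*o(-5))*5 = (((2 + 2*1)*(1 - 2))*(-8*(-5)))*5 = (((2 + 2)*(-1))*40)*5 = ((4*(-1))*40)*5 = -4*40*5 = -160*5 = -800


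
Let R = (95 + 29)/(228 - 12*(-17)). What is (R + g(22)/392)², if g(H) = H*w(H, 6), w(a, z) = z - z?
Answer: 961/11664 ≈ 0.082390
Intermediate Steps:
w(a, z) = 0
g(H) = 0 (g(H) = H*0 = 0)
R = 31/108 (R = 124/(228 + 204) = 124/432 = 124*(1/432) = 31/108 ≈ 0.28704)
(R + g(22)/392)² = (31/108 + 0/392)² = (31/108 + 0*(1/392))² = (31/108 + 0)² = (31/108)² = 961/11664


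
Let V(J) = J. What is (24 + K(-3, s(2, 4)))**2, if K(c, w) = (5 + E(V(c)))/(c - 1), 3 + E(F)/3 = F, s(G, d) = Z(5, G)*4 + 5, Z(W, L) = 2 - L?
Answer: 11881/16 ≈ 742.56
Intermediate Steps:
s(G, d) = 13 - 4*G (s(G, d) = (2 - G)*4 + 5 = (8 - 4*G) + 5 = 13 - 4*G)
E(F) = -9 + 3*F
K(c, w) = (-4 + 3*c)/(-1 + c) (K(c, w) = (5 + (-9 + 3*c))/(c - 1) = (-4 + 3*c)/(-1 + c))
(24 + K(-3, s(2, 4)))**2 = (24 + (-4 + 3*(-3))/(-1 - 3))**2 = (24 + (-4 - 9)/(-4))**2 = (24 - 1/4*(-13))**2 = (24 + 13/4)**2 = (109/4)**2 = 11881/16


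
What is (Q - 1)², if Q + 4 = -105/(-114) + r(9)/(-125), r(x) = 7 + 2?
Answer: 388760089/22562500 ≈ 17.230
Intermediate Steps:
r(x) = 9
Q = -14967/4750 (Q = -4 + (-105/(-114) + 9/(-125)) = -4 + (-105*(-1/114) + 9*(-1/125)) = -4 + (35/38 - 9/125) = -4 + 4033/4750 = -14967/4750 ≈ -3.1509)
(Q - 1)² = (-14967/4750 - 1)² = (-19717/4750)² = 388760089/22562500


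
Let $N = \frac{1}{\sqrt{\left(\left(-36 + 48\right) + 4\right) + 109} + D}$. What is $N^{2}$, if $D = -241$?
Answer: $\frac{1}{\left(241 - 5 \sqrt{5}\right)^{2}} \approx 1.8933 \cdot 10^{-5}$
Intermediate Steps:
$N = \frac{1}{-241 + 5 \sqrt{5}}$ ($N = \frac{1}{\sqrt{\left(\left(-36 + 48\right) + 4\right) + 109} - 241} = \frac{1}{\sqrt{\left(12 + 4\right) + 109} - 241} = \frac{1}{\sqrt{16 + 109} - 241} = \frac{1}{\sqrt{125} - 241} = \frac{1}{5 \sqrt{5} - 241} = \frac{1}{-241 + 5 \sqrt{5}} \approx -0.0043512$)
$N^{2} = \left(- \frac{241}{57956} - \frac{5 \sqrt{5}}{57956}\right)^{2}$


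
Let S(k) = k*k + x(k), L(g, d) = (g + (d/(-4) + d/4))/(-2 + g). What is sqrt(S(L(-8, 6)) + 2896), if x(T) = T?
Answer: 2*sqrt(18109)/5 ≈ 53.828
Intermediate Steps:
L(g, d) = g/(-2 + g) (L(g, d) = (g + (d*(-1/4) + d*(1/4)))/(-2 + g) = (g + (-d/4 + d/4))/(-2 + g) = (g + 0)/(-2 + g) = g/(-2 + g))
S(k) = k + k**2 (S(k) = k*k + k = k**2 + k = k + k**2)
sqrt(S(L(-8, 6)) + 2896) = sqrt((-8/(-2 - 8))*(1 - 8/(-2 - 8)) + 2896) = sqrt((-8/(-10))*(1 - 8/(-10)) + 2896) = sqrt((-8*(-1/10))*(1 - 8*(-1/10)) + 2896) = sqrt(4*(1 + 4/5)/5 + 2896) = sqrt((4/5)*(9/5) + 2896) = sqrt(36/25 + 2896) = sqrt(72436/25) = 2*sqrt(18109)/5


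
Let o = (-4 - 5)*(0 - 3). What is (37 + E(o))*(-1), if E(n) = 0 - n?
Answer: -10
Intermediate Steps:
o = 27 (o = -9*(-3) = 27)
E(n) = -n
(37 + E(o))*(-1) = (37 - 1*27)*(-1) = (37 - 27)*(-1) = 10*(-1) = -10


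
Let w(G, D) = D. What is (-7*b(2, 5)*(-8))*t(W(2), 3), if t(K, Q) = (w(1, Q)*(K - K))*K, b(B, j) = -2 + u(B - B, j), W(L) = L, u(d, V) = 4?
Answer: 0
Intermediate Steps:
b(B, j) = 2 (b(B, j) = -2 + 4 = 2)
t(K, Q) = 0 (t(K, Q) = (Q*(K - K))*K = (Q*0)*K = 0*K = 0)
(-7*b(2, 5)*(-8))*t(W(2), 3) = (-7*2*(-8))*0 = -14*(-8)*0 = 112*0 = 0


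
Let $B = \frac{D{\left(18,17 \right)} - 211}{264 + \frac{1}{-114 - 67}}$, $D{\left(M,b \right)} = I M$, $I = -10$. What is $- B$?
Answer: $\frac{70771}{47783} \approx 1.4811$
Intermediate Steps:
$D{\left(M,b \right)} = - 10 M$
$B = - \frac{70771}{47783}$ ($B = \frac{\left(-10\right) 18 - 211}{264 + \frac{1}{-114 - 67}} = \frac{-180 - 211}{264 + \frac{1}{-181}} = - \frac{391}{264 - \frac{1}{181}} = - \frac{391}{\frac{47783}{181}} = \left(-391\right) \frac{181}{47783} = - \frac{70771}{47783} \approx -1.4811$)
$- B = \left(-1\right) \left(- \frac{70771}{47783}\right) = \frac{70771}{47783}$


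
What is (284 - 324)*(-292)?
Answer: 11680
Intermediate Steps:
(284 - 324)*(-292) = -40*(-292) = 11680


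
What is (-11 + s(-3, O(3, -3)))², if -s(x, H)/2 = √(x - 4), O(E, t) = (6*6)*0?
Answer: 93 + 44*I*√7 ≈ 93.0 + 116.41*I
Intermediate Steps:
O(E, t) = 0 (O(E, t) = 36*0 = 0)
s(x, H) = -2*√(-4 + x) (s(x, H) = -2*√(x - 4) = -2*√(-4 + x))
(-11 + s(-3, O(3, -3)))² = (-11 - 2*√(-4 - 3))² = (-11 - 2*I*√7)²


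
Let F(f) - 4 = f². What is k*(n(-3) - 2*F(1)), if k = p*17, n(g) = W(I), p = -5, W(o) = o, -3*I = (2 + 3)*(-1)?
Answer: 2125/3 ≈ 708.33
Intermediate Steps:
I = 5/3 (I = -(2 + 3)*(-1)/3 = -5*(-1)/3 = -⅓*(-5) = 5/3 ≈ 1.6667)
n(g) = 5/3
F(f) = 4 + f²
k = -85 (k = -5*17 = -85)
k*(n(-3) - 2*F(1)) = -85*(5/3 - 2*(4 + 1²)) = -85*(5/3 - 2*(4 + 1)) = -85*(5/3 - 2*5) = -85*(5/3 - 10) = -85*(-25/3) = 2125/3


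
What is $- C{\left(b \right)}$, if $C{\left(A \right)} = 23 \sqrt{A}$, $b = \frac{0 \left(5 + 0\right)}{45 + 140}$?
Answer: $0$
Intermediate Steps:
$b = 0$ ($b = \frac{0 \cdot 5}{185} = 0 \cdot \frac{1}{185} = 0$)
$- C{\left(b \right)} = - 23 \sqrt{0} = - 23 \cdot 0 = \left(-1\right) 0 = 0$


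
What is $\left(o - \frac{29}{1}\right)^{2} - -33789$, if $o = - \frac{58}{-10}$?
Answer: $\frac{858181}{25} \approx 34327.0$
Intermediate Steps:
$o = \frac{29}{5}$ ($o = \left(-58\right) \left(- \frac{1}{10}\right) = \frac{29}{5} \approx 5.8$)
$\left(o - \frac{29}{1}\right)^{2} - -33789 = \left(\frac{29}{5} - \frac{29}{1}\right)^{2} - -33789 = \left(\frac{29}{5} - 29\right)^{2} + 33789 = \left(- \frac{116}{5}\right)^{2} + 33789 = \frac{13456}{25} + 33789 = \frac{858181}{25}$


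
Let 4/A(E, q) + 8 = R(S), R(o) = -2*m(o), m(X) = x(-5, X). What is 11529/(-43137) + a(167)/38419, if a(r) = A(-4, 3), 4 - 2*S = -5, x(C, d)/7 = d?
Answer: -3494265641/13074100957 ≈ -0.26727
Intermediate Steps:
x(C, d) = 7*d
m(X) = 7*X
S = 9/2 (S = 2 - 1/2*(-5) = 2 + 5/2 = 9/2 ≈ 4.5000)
R(o) = -14*o
A(E, q) = -4/71 (A(E, q) = 4/(-8 - 14*9/2) = 4/(-8 - 63) = 4/(-71) = 4*(-1/71) = -4/71)
a(r) = -4/71
11529/(-43137) + a(167)/38419 = 11529/(-43137) - 4/71/38419 = 11529*(-1/43137) - 4/71*1/38419 = -1281/4793 - 4/2727749 = -3494265641/13074100957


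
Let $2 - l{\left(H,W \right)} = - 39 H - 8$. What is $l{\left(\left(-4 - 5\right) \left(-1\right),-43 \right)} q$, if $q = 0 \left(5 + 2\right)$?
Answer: $0$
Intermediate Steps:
$l{\left(H,W \right)} = 10 + 39 H$ ($l{\left(H,W \right)} = 2 - \left(- 39 H - 8\right) = 2 - \left(-8 - 39 H\right) = 2 + \left(8 + 39 H\right) = 10 + 39 H$)
$q = 0$ ($q = 0 \cdot 7 = 0$)
$l{\left(\left(-4 - 5\right) \left(-1\right),-43 \right)} q = \left(10 + 39 \left(-4 - 5\right) \left(-1\right)\right) 0 = \left(10 + 39 \left(\left(-9\right) \left(-1\right)\right)\right) 0 = \left(10 + 39 \cdot 9\right) 0 = \left(10 + 351\right) 0 = 361 \cdot 0 = 0$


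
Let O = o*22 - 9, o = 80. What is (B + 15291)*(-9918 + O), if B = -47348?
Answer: 261809519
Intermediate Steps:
O = 1751 (O = 80*22 - 9 = 1760 - 9 = 1751)
(B + 15291)*(-9918 + O) = (-47348 + 15291)*(-9918 + 1751) = -32057*(-8167) = 261809519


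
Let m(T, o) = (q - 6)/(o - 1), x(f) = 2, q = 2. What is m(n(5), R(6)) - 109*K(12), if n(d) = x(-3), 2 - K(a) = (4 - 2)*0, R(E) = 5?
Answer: -219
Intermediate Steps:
K(a) = 2 (K(a) = 2 - (4 - 2)*0 = 2 - 2*0 = 2 - 1*0 = 2 + 0 = 2)
n(d) = 2
m(T, o) = -4/(-1 + o) (m(T, o) = (2 - 6)/(o - 1) = -4/(-1 + o))
m(n(5), R(6)) - 109*K(12) = -4/(-1 + 5) - 109*2 = -4/4 - 218 = -4*¼ - 218 = -1 - 218 = -219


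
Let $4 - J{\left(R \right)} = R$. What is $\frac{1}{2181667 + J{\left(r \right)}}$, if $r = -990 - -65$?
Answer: $\frac{1}{2182596} \approx 4.5817 \cdot 10^{-7}$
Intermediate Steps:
$r = -925$ ($r = -990 + 65 = -925$)
$J{\left(R \right)} = 4 - R$
$\frac{1}{2181667 + J{\left(r \right)}} = \frac{1}{2181667 + \left(4 - -925\right)} = \frac{1}{2181667 + \left(4 + 925\right)} = \frac{1}{2181667 + 929} = \frac{1}{2182596}$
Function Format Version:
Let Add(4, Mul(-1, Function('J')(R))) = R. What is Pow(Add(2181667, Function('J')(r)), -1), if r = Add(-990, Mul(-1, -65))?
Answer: Rational(1, 2182596) ≈ 4.5817e-7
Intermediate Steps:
r = -925 (r = Add(-990, 65) = -925)
Function('J')(R) = Add(4, Mul(-1, R))
Pow(Add(2181667, Function('J')(r)), -1) = Pow(Add(2181667, Add(4, Mul(-1, -925))), -1) = Pow(Add(2181667, Add(4, 925)), -1) = Pow(Add(2181667, 929), -1) = Pow(2182596, -1) = Rational(1, 2182596)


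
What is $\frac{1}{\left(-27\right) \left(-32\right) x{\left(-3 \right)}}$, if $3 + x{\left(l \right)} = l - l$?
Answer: $- \frac{1}{2592} \approx -0.0003858$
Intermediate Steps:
$x{\left(l \right)} = -3$ ($x{\left(l \right)} = -3 + \left(l - l\right) = -3 + 0 = -3$)
$\frac{1}{\left(-27\right) \left(-32\right) x{\left(-3 \right)}} = \frac{1}{\left(-27\right) \left(-32\right) \left(-3\right)} = \frac{1}{864 \left(-3\right)} = \frac{1}{-2592} = - \frac{1}{2592}$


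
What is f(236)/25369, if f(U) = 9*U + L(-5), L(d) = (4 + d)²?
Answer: 2125/25369 ≈ 0.083764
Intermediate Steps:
f(U) = 1 + 9*U (f(U) = 9*U + (4 - 5)² = 9*U + (-1)² = 9*U + 1 = 1 + 9*U)
f(236)/25369 = (1 + 9*236)/25369 = (1 + 2124)*(1/25369) = 2125*(1/25369) = 2125/25369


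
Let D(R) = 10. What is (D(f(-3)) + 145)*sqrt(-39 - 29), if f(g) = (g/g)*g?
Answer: 310*I*sqrt(17) ≈ 1278.2*I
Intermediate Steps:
f(g) = g (f(g) = 1*g = g)
(D(f(-3)) + 145)*sqrt(-39 - 29) = (10 + 145)*sqrt(-39 - 29) = 155*sqrt(-68) = 155*(2*I*sqrt(17)) = 310*I*sqrt(17)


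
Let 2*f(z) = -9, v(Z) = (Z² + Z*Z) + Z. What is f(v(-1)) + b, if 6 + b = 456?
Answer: 891/2 ≈ 445.50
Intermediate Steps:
v(Z) = Z + 2*Z² (v(Z) = (Z² + Z²) + Z = 2*Z² + Z = Z + 2*Z²)
b = 450 (b = -6 + 456 = 450)
f(z) = -9/2 (f(z) = (½)*(-9) = -9/2)
f(v(-1)) + b = -9/2 + 450 = 891/2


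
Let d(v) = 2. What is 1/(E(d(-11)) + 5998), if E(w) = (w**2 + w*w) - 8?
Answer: 1/5998 ≈ 0.00016672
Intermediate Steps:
E(w) = -8 + 2*w**2 (E(w) = (w**2 + w**2) - 8 = 2*w**2 - 8 = -8 + 2*w**2)
1/(E(d(-11)) + 5998) = 1/((-8 + 2*2**2) + 5998) = 1/((-8 + 2*4) + 5998) = 1/((-8 + 8) + 5998) = 1/(0 + 5998) = 1/5998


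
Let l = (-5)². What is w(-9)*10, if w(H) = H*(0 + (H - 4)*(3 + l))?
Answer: 32760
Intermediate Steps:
l = 25
w(H) = H*(-112 + 28*H) (w(H) = H*(0 + (H - 4)*(3 + 25)) = H*(0 + (-4 + H)*28) = H*(0 + (-112 + 28*H)) = H*(-112 + 28*H))
w(-9)*10 = (28*(-9)*(-4 - 9))*10 = (28*(-9)*(-13))*10 = 3276*10 = 32760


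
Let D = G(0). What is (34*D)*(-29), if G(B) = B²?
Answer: 0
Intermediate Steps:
D = 0 (D = 0² = 0)
(34*D)*(-29) = (34*0)*(-29) = 0*(-29) = 0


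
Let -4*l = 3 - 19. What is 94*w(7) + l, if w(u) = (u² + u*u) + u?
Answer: 9874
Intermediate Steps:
l = 4 (l = -(3 - 19)/4 = -¼*(-16) = 4)
w(u) = u + 2*u² (w(u) = (u² + u²) + u = 2*u² + u = u + 2*u²)
94*w(7) + l = 94*(7*(1 + 2*7)) + 4 = 94*(7*(1 + 14)) + 4 = 94*(7*15) + 4 = 94*105 + 4 = 9870 + 4 = 9874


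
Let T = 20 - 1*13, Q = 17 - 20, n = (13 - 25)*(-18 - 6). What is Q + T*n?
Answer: 2013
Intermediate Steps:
n = 288 (n = -12*(-24) = 288)
Q = -3
T = 7 (T = 20 - 13 = 7)
Q + T*n = -3 + 7*288 = -3 + 2016 = 2013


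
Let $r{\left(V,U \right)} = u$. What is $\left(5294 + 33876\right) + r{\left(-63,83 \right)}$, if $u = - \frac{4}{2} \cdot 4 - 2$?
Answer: $39160$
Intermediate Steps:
$u = -10$ ($u = \left(-4\right) \frac{1}{2} \cdot 4 - 2 = \left(-2\right) 4 - 2 = -8 - 2 = -10$)
$r{\left(V,U \right)} = -10$
$\left(5294 + 33876\right) + r{\left(-63,83 \right)} = \left(5294 + 33876\right) - 10 = 39170 - 10 = 39160$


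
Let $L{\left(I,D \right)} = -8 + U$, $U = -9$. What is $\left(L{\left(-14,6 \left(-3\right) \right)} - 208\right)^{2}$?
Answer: $50625$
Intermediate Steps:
$L{\left(I,D \right)} = -17$ ($L{\left(I,D \right)} = -8 - 9 = -17$)
$\left(L{\left(-14,6 \left(-3\right) \right)} - 208\right)^{2} = \left(-17 - 208\right)^{2} = \left(-225\right)^{2} = 50625$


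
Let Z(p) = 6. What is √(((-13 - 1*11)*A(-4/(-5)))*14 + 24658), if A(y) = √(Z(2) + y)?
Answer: √(616450 - 1680*√170)/5 ≈ 154.21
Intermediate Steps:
A(y) = √(6 + y)
√(((-13 - 1*11)*A(-4/(-5)))*14 + 24658) = √(((-13 - 1*11)*√(6 - 4/(-5)))*14 + 24658) = √(((-13 - 11)*√(6 - 4*(-⅕)))*14 + 24658) = √(-24*√(6 + ⅘)*14 + 24658) = √(-24*√170/5*14 + 24658) = √(-336*√170/5 + 24658) = √(24658 - 336*√170/5)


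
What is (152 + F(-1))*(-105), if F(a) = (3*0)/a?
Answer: -15960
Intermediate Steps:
F(a) = 0 (F(a) = 0/a = 0)
(152 + F(-1))*(-105) = (152 + 0)*(-105) = 152*(-105) = -15960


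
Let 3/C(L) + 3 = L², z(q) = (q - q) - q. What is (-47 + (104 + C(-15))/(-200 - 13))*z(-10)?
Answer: -3742555/7881 ≈ -474.88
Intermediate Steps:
z(q) = -q (z(q) = 0 - q = -q)
C(L) = 3/(-3 + L²)
(-47 + (104 + C(-15))/(-200 - 13))*z(-10) = (-47 + (104 + 3/(-3 + (-15)²))/(-200 - 13))*(-1*(-10)) = (-47 + (104 + 3/(-3 + 225))/(-213))*10 = (-47 + (104 + 3/222)*(-1/213))*10 = (-47 + (104 + 3*(1/222))*(-1/213))*10 = (-47 + (104 + 1/74)*(-1/213))*10 = (-47 + (7697/74)*(-1/213))*10 = (-47 - 7697/15762)*10 = -748511/15762*10 = -3742555/7881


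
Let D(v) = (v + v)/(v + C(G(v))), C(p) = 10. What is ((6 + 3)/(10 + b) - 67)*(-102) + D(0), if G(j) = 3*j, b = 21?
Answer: 210936/31 ≈ 6804.4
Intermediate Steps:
D(v) = 2*v/(10 + v) (D(v) = (v + v)/(v + 10) = (2*v)/(10 + v) = 2*v/(10 + v))
((6 + 3)/(10 + b) - 67)*(-102) + D(0) = ((6 + 3)/(10 + 21) - 67)*(-102) + 2*0/(10 + 0) = (9/31 - 67)*(-102) + 2*0/10 = (9*(1/31) - 67)*(-102) + 2*0*(⅒) = (9/31 - 67)*(-102) + 0 = -2068/31*(-102) + 0 = 210936/31 + 0 = 210936/31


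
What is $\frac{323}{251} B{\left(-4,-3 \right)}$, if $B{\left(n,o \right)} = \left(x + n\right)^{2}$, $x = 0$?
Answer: $\frac{5168}{251} \approx 20.59$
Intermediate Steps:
$B{\left(n,o \right)} = n^{2}$ ($B{\left(n,o \right)} = \left(0 + n\right)^{2} = n^{2}$)
$\frac{323}{251} B{\left(-4,-3 \right)} = \frac{323}{251} \left(-4\right)^{2} = 323 \cdot \frac{1}{251} \cdot 16 = \frac{323}{251} \cdot 16 = \frac{5168}{251}$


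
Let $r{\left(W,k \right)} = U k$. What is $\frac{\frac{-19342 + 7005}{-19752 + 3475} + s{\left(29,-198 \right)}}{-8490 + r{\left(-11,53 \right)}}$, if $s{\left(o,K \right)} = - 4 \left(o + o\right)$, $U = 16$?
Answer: $\frac{3763927}{124388834} \approx 0.030259$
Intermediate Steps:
$s{\left(o,K \right)} = - 8 o$ ($s{\left(o,K \right)} = - 4 \cdot 2 o = - 8 o$)
$r{\left(W,k \right)} = 16 k$
$\frac{\frac{-19342 + 7005}{-19752 + 3475} + s{\left(29,-198 \right)}}{-8490 + r{\left(-11,53 \right)}} = \frac{\frac{-19342 + 7005}{-19752 + 3475} - 232}{-8490 + 16 \cdot 53} = \frac{- \frac{12337}{-16277} - 232}{-8490 + 848} = \frac{\left(-12337\right) \left(- \frac{1}{16277}\right) - 232}{-7642} = \left(\frac{12337}{16277} - 232\right) \left(- \frac{1}{7642}\right) = \left(- \frac{3763927}{16277}\right) \left(- \frac{1}{7642}\right) = \frac{3763927}{124388834}$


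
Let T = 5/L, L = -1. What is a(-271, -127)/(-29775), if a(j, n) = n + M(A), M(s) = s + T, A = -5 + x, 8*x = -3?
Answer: 1099/238200 ≈ 0.0046138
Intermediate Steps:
x = -3/8 (x = (⅛)*(-3) = -3/8 ≈ -0.37500)
T = -5 (T = 5/(-1) = 5*(-1) = -5)
A = -43/8 (A = -5 - 3/8 = -43/8 ≈ -5.3750)
M(s) = -5 + s (M(s) = s - 5 = -5 + s)
a(j, n) = -83/8 + n (a(j, n) = n + (-5 - 43/8) = n - 83/8 = -83/8 + n)
a(-271, -127)/(-29775) = (-83/8 - 127)/(-29775) = -1099/8*(-1/29775) = 1099/238200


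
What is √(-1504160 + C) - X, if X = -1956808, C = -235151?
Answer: 1956808 + I*√1739311 ≈ 1.9568e+6 + 1318.8*I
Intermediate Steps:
√(-1504160 + C) - X = √(-1504160 - 235151) - 1*(-1956808) = √(-1739311) + 1956808 = I*√1739311 + 1956808 = 1956808 + I*√1739311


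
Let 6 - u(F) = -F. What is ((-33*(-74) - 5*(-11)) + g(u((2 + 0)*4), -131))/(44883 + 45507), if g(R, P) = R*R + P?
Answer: 427/15065 ≈ 0.028344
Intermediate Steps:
u(F) = 6 + F (u(F) = 6 - (-1)*F = 6 + F)
g(R, P) = P + R² (g(R, P) = R² + P = P + R²)
((-33*(-74) - 5*(-11)) + g(u((2 + 0)*4), -131))/(44883 + 45507) = ((-33*(-74) - 5*(-11)) + (-131 + (6 + (2 + 0)*4)²))/(44883 + 45507) = ((2442 + 55) + (-131 + (6 + 2*4)²))/90390 = (2497 + (-131 + (6 + 8)²))*(1/90390) = (2497 + (-131 + 14²))*(1/90390) = (2497 + (-131 + 196))*(1/90390) = (2497 + 65)*(1/90390) = 2562*(1/90390) = 427/15065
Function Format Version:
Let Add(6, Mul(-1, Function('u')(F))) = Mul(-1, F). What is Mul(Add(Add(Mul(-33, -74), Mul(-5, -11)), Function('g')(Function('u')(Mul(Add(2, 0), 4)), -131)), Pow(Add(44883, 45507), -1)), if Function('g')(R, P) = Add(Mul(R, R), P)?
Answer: Rational(427, 15065) ≈ 0.028344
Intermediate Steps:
Function('u')(F) = Add(6, F) (Function('u')(F) = Add(6, Mul(-1, Mul(-1, F))) = Add(6, F))
Function('g')(R, P) = Add(P, Pow(R, 2)) (Function('g')(R, P) = Add(Pow(R, 2), P) = Add(P, Pow(R, 2)))
Mul(Add(Add(Mul(-33, -74), Mul(-5, -11)), Function('g')(Function('u')(Mul(Add(2, 0), 4)), -131)), Pow(Add(44883, 45507), -1)) = Mul(Add(Add(Mul(-33, -74), Mul(-5, -11)), Add(-131, Pow(Add(6, Mul(Add(2, 0), 4)), 2))), Pow(Add(44883, 45507), -1)) = Mul(Add(Add(2442, 55), Add(-131, Pow(Add(6, Mul(2, 4)), 2))), Pow(90390, -1)) = Mul(Add(2497, Add(-131, Pow(Add(6, 8), 2))), Rational(1, 90390)) = Mul(Add(2497, Add(-131, Pow(14, 2))), Rational(1, 90390)) = Mul(Add(2497, Add(-131, 196)), Rational(1, 90390)) = Mul(Add(2497, 65), Rational(1, 90390)) = Mul(2562, Rational(1, 90390)) = Rational(427, 15065)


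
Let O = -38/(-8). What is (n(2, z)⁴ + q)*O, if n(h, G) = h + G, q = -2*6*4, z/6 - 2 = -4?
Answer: 47272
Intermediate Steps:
z = -12 (z = 12 + 6*(-4) = 12 - 24 = -12)
q = -48 (q = -12*4 = -48)
O = 19/4 (O = -38*(-⅛) = 19/4 ≈ 4.7500)
n(h, G) = G + h
(n(2, z)⁴ + q)*O = ((-12 + 2)⁴ - 48)*(19/4) = ((-10)⁴ - 48)*(19/4) = (10000 - 48)*(19/4) = 9952*(19/4) = 47272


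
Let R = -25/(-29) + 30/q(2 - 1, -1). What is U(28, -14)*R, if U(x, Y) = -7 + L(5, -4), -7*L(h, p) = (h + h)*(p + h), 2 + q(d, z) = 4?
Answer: -27140/203 ≈ -133.69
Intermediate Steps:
q(d, z) = 2 (q(d, z) = -2 + 4 = 2)
L(h, p) = -2*h*(h + p)/7 (L(h, p) = -(h + h)*(p + h)/7 = -2*h*(h + p)/7)
U(x, Y) = -59/7 (U(x, Y) = -7 - 2/7*5*(5 - 4) = -7 - 2/7*5*1 = -7 - 10/7 = -59/7)
R = 460/29 (R = -25/(-29) + 30/2 = -25*(-1/29) + 30*(1/2) = 25/29 + 15 = 460/29 ≈ 15.862)
U(28, -14)*R = -59/7*460/29 = -27140/203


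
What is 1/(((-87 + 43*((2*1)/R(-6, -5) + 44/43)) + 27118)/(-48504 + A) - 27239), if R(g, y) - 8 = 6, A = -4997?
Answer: -374507/10201385741 ≈ -3.6711e-5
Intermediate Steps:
R(g, y) = 14 (R(g, y) = 8 + 6 = 14)
1/(((-87 + 43*((2*1)/R(-6, -5) + 44/43)) + 27118)/(-48504 + A) - 27239) = 1/(((-87 + 43*((2*1)/14 + 44/43)) + 27118)/(-48504 - 4997) - 27239) = 1/(((-87 + 43*(2*(1/14) + 44*(1/43))) + 27118)/(-53501) - 27239) = 1/(((-87 + 43*(⅐ + 44/43)) + 27118)*(-1/53501) - 27239) = 1/(((-87 + 43*(351/301)) + 27118)*(-1/53501) - 27239) = 1/(((-87 + 351/7) + 27118)*(-1/53501) - 27239) = 1/((-258/7 + 27118)*(-1/53501) - 27239) = 1/((189568/7)*(-1/53501) - 27239) = 1/(-189568/374507 - 27239) = 1/(-10201385741/374507) = -374507/10201385741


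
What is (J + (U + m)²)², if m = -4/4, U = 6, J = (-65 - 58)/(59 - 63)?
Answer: 49729/16 ≈ 3108.1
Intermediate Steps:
J = 123/4 (J = -123/(-4) = -123*(-¼) = 123/4 ≈ 30.750)
m = -1 (m = -4*¼ = -1)
(J + (U + m)²)² = (123/4 + (6 - 1)²)² = (123/4 + 5²)² = (123/4 + 25)² = (223/4)² = 49729/16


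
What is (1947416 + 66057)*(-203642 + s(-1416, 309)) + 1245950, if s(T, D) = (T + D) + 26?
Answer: -412202987029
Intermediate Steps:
s(T, D) = 26 + D + T (s(T, D) = (D + T) + 26 = 26 + D + T)
(1947416 + 66057)*(-203642 + s(-1416, 309)) + 1245950 = (1947416 + 66057)*(-203642 + (26 + 309 - 1416)) + 1245950 = 2013473*(-203642 - 1081) + 1245950 = 2013473*(-204723) + 1245950 = -412204232979 + 1245950 = -412202987029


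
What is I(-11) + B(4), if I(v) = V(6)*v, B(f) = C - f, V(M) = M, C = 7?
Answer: -63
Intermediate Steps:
B(f) = 7 - f
I(v) = 6*v
I(-11) + B(4) = 6*(-11) + (7 - 1*4) = -66 + (7 - 4) = -66 + 3 = -63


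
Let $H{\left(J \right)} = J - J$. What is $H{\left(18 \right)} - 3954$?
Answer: $-3954$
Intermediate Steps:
$H{\left(J \right)} = 0$
$H{\left(18 \right)} - 3954 = 0 - 3954 = -3954$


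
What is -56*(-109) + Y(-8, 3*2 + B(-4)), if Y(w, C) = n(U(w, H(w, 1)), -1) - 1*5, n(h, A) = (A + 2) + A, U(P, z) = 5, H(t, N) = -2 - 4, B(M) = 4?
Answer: 6099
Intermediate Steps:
H(t, N) = -6
n(h, A) = 2 + 2*A (n(h, A) = (2 + A) + A = 2 + 2*A)
Y(w, C) = -5 (Y(w, C) = (2 + 2*(-1)) - 1*5 = (2 - 2) - 5 = 0 - 5 = -5)
-56*(-109) + Y(-8, 3*2 + B(-4)) = -56*(-109) - 5 = 6104 - 5 = 6099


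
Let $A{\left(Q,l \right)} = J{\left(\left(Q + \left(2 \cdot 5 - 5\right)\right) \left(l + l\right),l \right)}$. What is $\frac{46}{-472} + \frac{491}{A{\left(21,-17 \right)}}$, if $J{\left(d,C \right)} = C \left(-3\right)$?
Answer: $\frac{114703}{12036} \approx 9.53$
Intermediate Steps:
$J{\left(d,C \right)} = - 3 C$
$A{\left(Q,l \right)} = - 3 l$
$\frac{46}{-472} + \frac{491}{A{\left(21,-17 \right)}} = \frac{46}{-472} + \frac{491}{\left(-3\right) \left(-17\right)} = 46 \left(- \frac{1}{472}\right) + \frac{491}{51} = - \frac{23}{236} + 491 \cdot \frac{1}{51} = - \frac{23}{236} + \frac{491}{51} = \frac{114703}{12036}$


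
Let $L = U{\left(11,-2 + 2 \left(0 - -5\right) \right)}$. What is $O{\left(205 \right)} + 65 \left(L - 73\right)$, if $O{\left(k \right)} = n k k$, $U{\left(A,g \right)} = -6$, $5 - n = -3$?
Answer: $331065$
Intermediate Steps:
$n = 8$ ($n = 5 - -3 = 5 + 3 = 8$)
$L = -6$
$O{\left(k \right)} = 8 k^{2}$ ($O{\left(k \right)} = 8 k k = 8 k^{2}$)
$O{\left(205 \right)} + 65 \left(L - 73\right) = 8 \cdot 205^{2} + 65 \left(-6 - 73\right) = 8 \cdot 42025 + 65 \left(-79\right) = 336200 - 5135 = 331065$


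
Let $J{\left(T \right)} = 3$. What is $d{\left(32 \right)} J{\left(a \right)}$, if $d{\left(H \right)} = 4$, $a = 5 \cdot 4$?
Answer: $12$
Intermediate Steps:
$a = 20$
$d{\left(32 \right)} J{\left(a \right)} = 4 \cdot 3 = 12$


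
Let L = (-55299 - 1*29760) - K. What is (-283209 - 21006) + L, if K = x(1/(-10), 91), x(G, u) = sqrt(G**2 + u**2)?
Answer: -389274 - sqrt(828101)/10 ≈ -3.8937e+5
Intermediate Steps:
K = sqrt(828101)/10 (K = sqrt((1/(-10))**2 + 91**2) = sqrt((-1/10)**2 + 8281) = sqrt(1/100 + 8281) = sqrt(828101/100) = sqrt(828101)/10 ≈ 91.000)
L = -85059 - sqrt(828101)/10 (L = (-55299 - 1*29760) - sqrt(828101)/10 = (-55299 - 29760) - sqrt(828101)/10 = -85059 - sqrt(828101)/10 ≈ -85150.)
(-283209 - 21006) + L = (-283209 - 21006) + (-85059 - sqrt(828101)/10) = -304215 + (-85059 - sqrt(828101)/10) = -389274 - sqrt(828101)/10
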